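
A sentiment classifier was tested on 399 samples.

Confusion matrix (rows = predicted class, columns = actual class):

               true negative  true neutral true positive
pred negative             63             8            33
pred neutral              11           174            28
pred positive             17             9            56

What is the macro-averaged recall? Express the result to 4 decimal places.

Per-class recall (TP/(TP+FN)):
  negative: TP=63, FN=11+17=28 → 63/91 = 0.69231
  neutral: TP=174, FN=8+9=17 → 174/191 = 0.91099
  positive: TP=56, FN=33+28=61 → 56/117 = 0.47863
Macro-recall = mean = (0.69231 + 0.91099 + 0.47863) / 3 = 0.6940

0.6940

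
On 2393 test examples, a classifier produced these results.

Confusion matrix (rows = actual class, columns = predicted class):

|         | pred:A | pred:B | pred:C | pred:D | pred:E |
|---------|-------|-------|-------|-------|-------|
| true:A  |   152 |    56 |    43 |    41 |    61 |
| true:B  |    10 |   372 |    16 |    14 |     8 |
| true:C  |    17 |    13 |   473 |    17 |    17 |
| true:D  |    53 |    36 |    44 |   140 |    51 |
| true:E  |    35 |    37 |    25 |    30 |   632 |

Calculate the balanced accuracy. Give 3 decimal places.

0.692

Balanced accuracy = mean of per-class recall.
  A: recall = 152/353 = 0.4306
  B: recall = 372/420 = 0.8857
  C: recall = 473/537 = 0.8808
  D: recall = 140/324 = 0.4321
  E: recall = 632/759 = 0.8327
Mean = (0.4306 + 0.8857 + 0.8808 + 0.4321 + 0.8327) / 5 = 0.692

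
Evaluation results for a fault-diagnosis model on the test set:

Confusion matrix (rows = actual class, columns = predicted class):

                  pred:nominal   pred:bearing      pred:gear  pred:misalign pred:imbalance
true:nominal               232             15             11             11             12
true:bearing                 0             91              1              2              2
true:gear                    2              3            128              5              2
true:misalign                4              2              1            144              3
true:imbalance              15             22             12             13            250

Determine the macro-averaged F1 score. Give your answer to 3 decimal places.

Per-class F1 score (2·TP/(2·TP+FP+FN)):
  nominal: TP=232, FP=0+2+4+15=21, FN=15+11+11+12=49 → 464/534 = 0.8689
  bearing: TP=91, FP=15+3+2+22=42, FN=0+1+2+2=5 → 182/229 = 0.7948
  gear: TP=128, FP=11+1+1+12=25, FN=2+3+5+2=12 → 256/293 = 0.8737
  misalign: TP=144, FP=11+2+5+13=31, FN=4+2+1+3=10 → 288/329 = 0.8754
  imbalance: TP=250, FP=12+2+2+3=19, FN=15+22+12+13=62 → 500/581 = 0.8606
Macro-F1 score = mean = (0.8689 + 0.7948 + 0.8737 + 0.8754 + 0.8606) / 5 = 0.855

0.855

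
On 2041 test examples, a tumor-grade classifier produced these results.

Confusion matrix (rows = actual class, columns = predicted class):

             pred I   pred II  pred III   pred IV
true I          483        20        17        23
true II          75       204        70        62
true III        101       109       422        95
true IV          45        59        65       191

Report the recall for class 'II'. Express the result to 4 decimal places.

Treat 'II' as positive and all other classes as negative.
recall = TP/(TP+FN).
II: TP=204, FN=75+70+62=207 → 204/411 = 0.49635

0.4964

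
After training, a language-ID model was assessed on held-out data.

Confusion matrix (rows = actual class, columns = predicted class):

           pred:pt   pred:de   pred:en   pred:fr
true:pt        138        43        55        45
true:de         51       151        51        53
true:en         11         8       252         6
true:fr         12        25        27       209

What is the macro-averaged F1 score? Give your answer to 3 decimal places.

0.650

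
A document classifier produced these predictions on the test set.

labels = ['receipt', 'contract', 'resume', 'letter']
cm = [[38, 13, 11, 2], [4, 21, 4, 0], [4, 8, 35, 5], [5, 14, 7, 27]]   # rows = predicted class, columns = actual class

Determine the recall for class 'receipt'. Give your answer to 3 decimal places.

0.745

recall = TP/(TP+FN).
receipt: TP=38, FN=4+4+5=13 → 38/51 = 0.7451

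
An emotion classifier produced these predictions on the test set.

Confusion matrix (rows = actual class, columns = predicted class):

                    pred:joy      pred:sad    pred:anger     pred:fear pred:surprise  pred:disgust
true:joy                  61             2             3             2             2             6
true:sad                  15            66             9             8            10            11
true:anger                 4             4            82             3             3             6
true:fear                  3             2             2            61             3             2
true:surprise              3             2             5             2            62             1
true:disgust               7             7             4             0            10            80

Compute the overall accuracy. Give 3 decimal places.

0.745

Accuracy = trace / total = (61+66+82+61+62+80=412) / 553 = 412/553 = 0.745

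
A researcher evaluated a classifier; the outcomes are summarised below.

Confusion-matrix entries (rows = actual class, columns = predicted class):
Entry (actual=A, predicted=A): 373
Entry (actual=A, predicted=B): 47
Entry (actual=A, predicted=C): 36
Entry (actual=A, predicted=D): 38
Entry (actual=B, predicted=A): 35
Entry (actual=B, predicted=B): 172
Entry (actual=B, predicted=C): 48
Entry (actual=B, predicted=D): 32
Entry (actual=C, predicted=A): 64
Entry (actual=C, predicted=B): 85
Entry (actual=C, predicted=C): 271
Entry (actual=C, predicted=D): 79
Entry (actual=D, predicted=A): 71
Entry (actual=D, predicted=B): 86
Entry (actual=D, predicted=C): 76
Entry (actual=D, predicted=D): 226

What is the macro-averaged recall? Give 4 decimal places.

Per-class recall (TP/(TP+FN)):
  A: TP=373, FN=47+36+38=121 → 373/494 = 0.75506
  B: TP=172, FN=35+48+32=115 → 172/287 = 0.59930
  C: TP=271, FN=64+85+79=228 → 271/499 = 0.54309
  D: TP=226, FN=71+86+76=233 → 226/459 = 0.49237
Macro-recall = mean = (0.75506 + 0.59930 + 0.54309 + 0.49237) / 4 = 0.5975

0.5975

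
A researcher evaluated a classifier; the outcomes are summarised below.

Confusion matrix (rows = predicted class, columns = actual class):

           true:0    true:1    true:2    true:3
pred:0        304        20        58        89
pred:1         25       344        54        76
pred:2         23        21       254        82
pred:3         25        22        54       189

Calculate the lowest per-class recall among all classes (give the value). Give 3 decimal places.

0.433

Per-class recall (TP/(TP+FN)):
  0: TP=304, FN=25+23+25=73 → 304/377 = 0.8064
  1: TP=344, FN=20+21+22=63 → 344/407 = 0.8452
  2: TP=254, FN=58+54+54=166 → 254/420 = 0.6048
  3: TP=189, FN=89+76+82=247 → 189/436 = 0.4335
Lowest is class '3' with recall = 0.433.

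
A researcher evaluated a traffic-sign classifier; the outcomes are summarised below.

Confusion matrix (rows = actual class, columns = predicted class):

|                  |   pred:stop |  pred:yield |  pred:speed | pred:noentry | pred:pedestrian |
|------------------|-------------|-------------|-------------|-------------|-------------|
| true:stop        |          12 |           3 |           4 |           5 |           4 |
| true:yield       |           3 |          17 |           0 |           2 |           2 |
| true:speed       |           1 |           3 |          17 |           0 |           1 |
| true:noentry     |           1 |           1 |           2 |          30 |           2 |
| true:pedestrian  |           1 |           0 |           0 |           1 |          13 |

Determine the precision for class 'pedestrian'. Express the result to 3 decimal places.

0.591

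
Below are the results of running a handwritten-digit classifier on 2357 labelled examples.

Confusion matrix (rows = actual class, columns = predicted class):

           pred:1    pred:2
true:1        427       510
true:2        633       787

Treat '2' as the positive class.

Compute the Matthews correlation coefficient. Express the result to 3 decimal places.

MCC = (TP·TN − FP·FN) / √((TP+FP)(TP+FN)(TN+FP)(TN+FN))
Numerator = 787·427 − 510·633 = 13219
Denominator = √(1297·1420·937·1060) = √1829253002800 = 1352498.7996
MCC = 13219 / 1352498.7996 = 0.010

0.010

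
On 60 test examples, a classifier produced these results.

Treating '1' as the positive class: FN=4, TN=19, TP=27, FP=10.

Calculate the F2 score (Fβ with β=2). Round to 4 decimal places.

0.8385

Fβ = (1+β²)·TP / ((1+β²)·TP + β²·FN + FP), with β²=4
= 5·27 / (5·27 + 4·4 + 10) = 0.8385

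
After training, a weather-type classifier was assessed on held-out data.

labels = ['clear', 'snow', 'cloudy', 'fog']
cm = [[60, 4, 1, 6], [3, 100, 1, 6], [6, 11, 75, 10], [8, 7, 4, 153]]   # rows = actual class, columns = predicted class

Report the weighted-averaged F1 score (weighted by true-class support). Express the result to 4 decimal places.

0.8520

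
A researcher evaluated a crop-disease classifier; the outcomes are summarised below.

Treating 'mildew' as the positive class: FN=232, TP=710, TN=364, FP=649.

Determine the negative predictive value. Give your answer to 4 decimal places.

0.6107

NPV = TN/(TN+FN) = 364/(364+232) = 0.6107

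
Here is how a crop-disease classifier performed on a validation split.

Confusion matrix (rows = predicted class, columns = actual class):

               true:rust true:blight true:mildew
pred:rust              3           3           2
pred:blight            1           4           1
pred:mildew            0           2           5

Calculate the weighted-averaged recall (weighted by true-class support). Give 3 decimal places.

Per-class recall (TP/(TP+FN)):
  rust: TP=3, FN=1+0=1 → 3/4 = 0.7500
  blight: TP=4, FN=3+2=5 → 4/9 = 0.4444
  mildew: TP=5, FN=2+1=3 → 5/8 = 0.6250
Weighted-recall = Σ (supportᵢ/N)·recallᵢ with N=21: (4/21)·0.7500 + (9/21)·0.4444 + (8/21)·0.6250 = 0.571

0.571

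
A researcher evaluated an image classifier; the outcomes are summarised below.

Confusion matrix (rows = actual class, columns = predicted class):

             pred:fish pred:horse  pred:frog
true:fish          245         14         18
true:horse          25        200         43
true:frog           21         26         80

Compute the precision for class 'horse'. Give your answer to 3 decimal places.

0.833

One-vs-rest for 'horse': TP = diagonal; FP = other classes predicted 'horse'; FN = 'horse' predicted as other.
precision = TP/(TP+FP).
horse: TP=200, FP=14+26=40 → 200/240 = 0.8333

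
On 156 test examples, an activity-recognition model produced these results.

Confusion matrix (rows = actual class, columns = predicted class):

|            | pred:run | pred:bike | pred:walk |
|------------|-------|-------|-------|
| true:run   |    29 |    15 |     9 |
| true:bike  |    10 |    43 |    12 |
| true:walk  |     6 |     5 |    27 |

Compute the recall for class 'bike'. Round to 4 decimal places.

0.6615

One-vs-rest for 'bike': TP = diagonal; FP = other classes predicted 'bike'; FN = 'bike' predicted as other.
recall = TP/(TP+FN).
bike: TP=43, FN=10+12=22 → 43/65 = 0.66154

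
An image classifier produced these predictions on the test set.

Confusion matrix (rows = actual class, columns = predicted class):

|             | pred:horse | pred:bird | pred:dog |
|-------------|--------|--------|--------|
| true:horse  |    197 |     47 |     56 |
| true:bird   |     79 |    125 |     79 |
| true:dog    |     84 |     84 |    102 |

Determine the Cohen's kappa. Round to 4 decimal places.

Observed agreement pₒ = trace/N = 424/853 = 0.49707
Expected agreement pₑ = Σ (rowᵢ·colᵢ)/N² = (300·360 + 283·256 + 270·237)/853² = 0.33595
κ = (pₒ − pₑ)/(1 − pₑ) = (0.49707 − 0.33595)/(1 − 0.33595) = 0.2426

0.2426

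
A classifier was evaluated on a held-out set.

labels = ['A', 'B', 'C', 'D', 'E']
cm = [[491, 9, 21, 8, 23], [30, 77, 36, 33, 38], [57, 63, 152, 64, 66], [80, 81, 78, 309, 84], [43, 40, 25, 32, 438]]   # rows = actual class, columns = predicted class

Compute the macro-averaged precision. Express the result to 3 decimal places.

0.568

Per-class precision (TP/(TP+FP)):
  A: TP=491, FP=30+57+80+43=210 → 491/701 = 0.7004
  B: TP=77, FP=9+63+81+40=193 → 77/270 = 0.2852
  C: TP=152, FP=21+36+78+25=160 → 152/312 = 0.4872
  D: TP=309, FP=8+33+64+32=137 → 309/446 = 0.6928
  E: TP=438, FP=23+38+66+84=211 → 438/649 = 0.6749
Macro-precision = mean = (0.7004 + 0.2852 + 0.4872 + 0.6928 + 0.6749) / 5 = 0.568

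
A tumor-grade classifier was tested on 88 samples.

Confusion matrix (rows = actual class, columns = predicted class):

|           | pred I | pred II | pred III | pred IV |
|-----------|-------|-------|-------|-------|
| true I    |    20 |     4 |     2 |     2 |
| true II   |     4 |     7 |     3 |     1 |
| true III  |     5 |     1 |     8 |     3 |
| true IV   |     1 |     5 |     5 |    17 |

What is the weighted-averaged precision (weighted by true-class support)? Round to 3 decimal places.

Per-class precision (TP/(TP+FP)):
  I: TP=20, FP=4+5+1=10 → 20/30 = 0.6667
  II: TP=7, FP=4+1+5=10 → 7/17 = 0.4118
  III: TP=8, FP=2+3+5=10 → 8/18 = 0.4444
  IV: TP=17, FP=2+1+3=6 → 17/23 = 0.7391
Weighted-precision = Σ (supportᵢ/N)·precisionᵢ with N=88: (28/88)·0.6667 + (15/88)·0.4118 + (17/88)·0.4444 + (28/88)·0.7391 = 0.603

0.603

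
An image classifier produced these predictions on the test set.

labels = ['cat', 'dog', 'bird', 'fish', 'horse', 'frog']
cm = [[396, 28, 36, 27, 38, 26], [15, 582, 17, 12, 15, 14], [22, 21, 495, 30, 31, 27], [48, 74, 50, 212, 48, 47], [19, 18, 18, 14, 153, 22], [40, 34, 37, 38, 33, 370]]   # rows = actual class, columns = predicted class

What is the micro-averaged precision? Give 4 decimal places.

Micro-averaging pools counts across classes: ΣTP=2208, ΣFP=899, ΣFN=899.
Micro-precision = TP/(TP+FP) on pooled counts = 0.7107 (equals overall accuracy in single-label multiclass).

0.7107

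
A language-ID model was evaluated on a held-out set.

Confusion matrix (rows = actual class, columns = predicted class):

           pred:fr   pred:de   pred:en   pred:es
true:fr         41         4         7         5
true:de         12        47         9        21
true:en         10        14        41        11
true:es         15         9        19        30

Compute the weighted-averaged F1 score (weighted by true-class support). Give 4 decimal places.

Per-class F1 score (2·TP/(2·TP+FP+FN)):
  fr: TP=41, FP=12+10+15=37, FN=4+7+5=16 → 82/135 = 0.60741
  de: TP=47, FP=4+14+9=27, FN=12+9+21=42 → 94/163 = 0.57669
  en: TP=41, FP=7+9+19=35, FN=10+14+11=35 → 82/152 = 0.53947
  es: TP=30, FP=5+21+11=37, FN=15+9+19=43 → 60/140 = 0.42857
Weighted-F1 score = Σ (supportᵢ/N)·F1 scoreᵢ with N=295: (57/295)·0.60741 + (89/295)·0.57669 + (76/295)·0.53947 + (73/295)·0.42857 = 0.5364

0.5364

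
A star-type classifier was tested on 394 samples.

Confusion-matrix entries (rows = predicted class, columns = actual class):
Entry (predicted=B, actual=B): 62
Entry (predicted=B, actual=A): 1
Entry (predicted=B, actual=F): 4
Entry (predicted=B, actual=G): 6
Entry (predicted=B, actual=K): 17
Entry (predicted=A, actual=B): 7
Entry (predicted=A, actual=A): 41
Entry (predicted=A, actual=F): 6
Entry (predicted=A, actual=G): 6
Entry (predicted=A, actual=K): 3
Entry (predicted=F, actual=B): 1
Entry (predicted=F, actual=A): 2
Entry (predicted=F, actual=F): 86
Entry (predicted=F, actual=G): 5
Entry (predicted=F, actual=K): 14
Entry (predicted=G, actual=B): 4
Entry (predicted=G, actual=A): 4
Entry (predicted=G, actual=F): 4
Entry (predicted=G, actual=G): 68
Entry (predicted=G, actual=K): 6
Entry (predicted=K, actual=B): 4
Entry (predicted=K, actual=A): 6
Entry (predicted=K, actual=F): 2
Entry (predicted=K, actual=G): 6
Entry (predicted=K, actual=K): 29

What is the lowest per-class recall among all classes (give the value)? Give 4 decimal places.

0.4203

Per-class recall (TP/(TP+FN)):
  B: TP=62, FN=7+1+4+4=16 → 62/78 = 0.79487
  A: TP=41, FN=1+2+4+6=13 → 41/54 = 0.75926
  F: TP=86, FN=4+6+4+2=16 → 86/102 = 0.84314
  G: TP=68, FN=6+6+5+6=23 → 68/91 = 0.74725
  K: TP=29, FN=17+3+14+6=40 → 29/69 = 0.42029
Lowest is class 'K' with recall = 0.4203.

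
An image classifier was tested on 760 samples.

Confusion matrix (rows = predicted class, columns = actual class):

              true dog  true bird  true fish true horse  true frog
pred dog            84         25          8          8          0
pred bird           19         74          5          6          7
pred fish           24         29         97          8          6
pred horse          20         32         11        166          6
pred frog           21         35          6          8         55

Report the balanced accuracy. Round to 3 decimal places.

Balanced accuracy = mean of per-class recall.
  dog: recall = 84/168 = 0.5000
  bird: recall = 74/195 = 0.3795
  fish: recall = 97/127 = 0.7638
  horse: recall = 166/196 = 0.8469
  frog: recall = 55/74 = 0.7432
Mean = (0.5000 + 0.3795 + 0.7638 + 0.8469 + 0.7432) / 5 = 0.647

0.647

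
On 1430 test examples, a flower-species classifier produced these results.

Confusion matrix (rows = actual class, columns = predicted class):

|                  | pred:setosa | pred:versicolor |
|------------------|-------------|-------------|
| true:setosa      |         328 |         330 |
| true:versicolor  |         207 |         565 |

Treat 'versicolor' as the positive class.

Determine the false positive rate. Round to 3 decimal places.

0.502

FPR = FP/(FP+TN) = 330/(330+328) = 0.502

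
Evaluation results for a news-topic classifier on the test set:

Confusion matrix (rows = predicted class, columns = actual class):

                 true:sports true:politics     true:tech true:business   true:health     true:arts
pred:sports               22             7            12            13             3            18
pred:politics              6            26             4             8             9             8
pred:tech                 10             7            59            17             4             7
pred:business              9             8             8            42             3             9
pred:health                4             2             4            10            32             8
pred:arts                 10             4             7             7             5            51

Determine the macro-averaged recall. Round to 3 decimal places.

0.497

Per-class recall (TP/(TP+FN)):
  sports: TP=22, FN=6+10+9+4+10=39 → 22/61 = 0.3607
  politics: TP=26, FN=7+7+8+2+4=28 → 26/54 = 0.4815
  tech: TP=59, FN=12+4+8+4+7=35 → 59/94 = 0.6277
  business: TP=42, FN=13+8+17+10+7=55 → 42/97 = 0.4330
  health: TP=32, FN=3+9+4+3+5=24 → 32/56 = 0.5714
  arts: TP=51, FN=18+8+7+9+8=50 → 51/101 = 0.5050
Macro-recall = mean = (0.3607 + 0.4815 + 0.6277 + 0.4330 + 0.5714 + 0.5050) / 6 = 0.497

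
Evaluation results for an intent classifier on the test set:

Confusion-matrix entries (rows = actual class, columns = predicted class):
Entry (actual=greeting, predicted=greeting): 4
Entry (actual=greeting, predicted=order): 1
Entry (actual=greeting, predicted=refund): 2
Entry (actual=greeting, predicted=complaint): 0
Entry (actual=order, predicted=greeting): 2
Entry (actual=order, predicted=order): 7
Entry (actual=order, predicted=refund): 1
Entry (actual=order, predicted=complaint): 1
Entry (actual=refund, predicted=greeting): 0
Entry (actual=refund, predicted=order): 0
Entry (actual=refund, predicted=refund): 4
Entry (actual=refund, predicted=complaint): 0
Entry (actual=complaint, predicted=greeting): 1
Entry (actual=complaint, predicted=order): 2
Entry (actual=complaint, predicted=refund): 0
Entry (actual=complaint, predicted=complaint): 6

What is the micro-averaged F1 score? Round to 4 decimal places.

Micro-averaging pools counts across classes: ΣTP=21, ΣFP=10, ΣFN=10.
Micro-F1 score = 2·TP/(2·TP+FP+FN) on pooled counts = 0.6774 (equals overall accuracy in single-label multiclass).

0.6774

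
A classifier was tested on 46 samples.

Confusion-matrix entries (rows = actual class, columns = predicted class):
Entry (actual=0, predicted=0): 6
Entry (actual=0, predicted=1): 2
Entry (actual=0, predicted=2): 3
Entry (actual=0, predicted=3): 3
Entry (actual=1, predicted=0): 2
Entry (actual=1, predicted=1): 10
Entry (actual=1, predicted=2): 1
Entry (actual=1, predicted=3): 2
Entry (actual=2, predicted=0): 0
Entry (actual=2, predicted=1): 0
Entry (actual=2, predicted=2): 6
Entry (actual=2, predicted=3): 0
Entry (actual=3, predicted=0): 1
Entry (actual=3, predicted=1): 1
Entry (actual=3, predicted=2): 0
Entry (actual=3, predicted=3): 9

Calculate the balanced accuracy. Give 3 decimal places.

0.728

Balanced accuracy = mean of per-class recall.
  0: recall = 6/14 = 0.4286
  1: recall = 10/15 = 0.6667
  2: recall = 6/6 = 1.0000
  3: recall = 9/11 = 0.8182
Mean = (0.4286 + 0.6667 + 1.0000 + 0.8182) / 4 = 0.728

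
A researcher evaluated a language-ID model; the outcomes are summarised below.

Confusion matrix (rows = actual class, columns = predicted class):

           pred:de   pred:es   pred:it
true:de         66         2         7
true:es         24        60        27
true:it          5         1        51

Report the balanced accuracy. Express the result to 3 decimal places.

0.772

Balanced accuracy = mean of per-class recall.
  de: recall = 66/75 = 0.8800
  es: recall = 60/111 = 0.5405
  it: recall = 51/57 = 0.8947
Mean = (0.8800 + 0.5405 + 0.8947) / 3 = 0.772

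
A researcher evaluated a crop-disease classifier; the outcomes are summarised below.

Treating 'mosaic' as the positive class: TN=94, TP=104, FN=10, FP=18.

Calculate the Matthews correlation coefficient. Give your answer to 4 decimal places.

0.7539

MCC = (TP·TN − FP·FN) / √((TP+FP)(TP+FN)(TN+FP)(TN+FN))
Numerator = 104·94 − 18·10 = 9596
Denominator = √(122·114·112·104) = √162000384 = 12727.9371
MCC = 9596 / 12727.9371 = 0.7539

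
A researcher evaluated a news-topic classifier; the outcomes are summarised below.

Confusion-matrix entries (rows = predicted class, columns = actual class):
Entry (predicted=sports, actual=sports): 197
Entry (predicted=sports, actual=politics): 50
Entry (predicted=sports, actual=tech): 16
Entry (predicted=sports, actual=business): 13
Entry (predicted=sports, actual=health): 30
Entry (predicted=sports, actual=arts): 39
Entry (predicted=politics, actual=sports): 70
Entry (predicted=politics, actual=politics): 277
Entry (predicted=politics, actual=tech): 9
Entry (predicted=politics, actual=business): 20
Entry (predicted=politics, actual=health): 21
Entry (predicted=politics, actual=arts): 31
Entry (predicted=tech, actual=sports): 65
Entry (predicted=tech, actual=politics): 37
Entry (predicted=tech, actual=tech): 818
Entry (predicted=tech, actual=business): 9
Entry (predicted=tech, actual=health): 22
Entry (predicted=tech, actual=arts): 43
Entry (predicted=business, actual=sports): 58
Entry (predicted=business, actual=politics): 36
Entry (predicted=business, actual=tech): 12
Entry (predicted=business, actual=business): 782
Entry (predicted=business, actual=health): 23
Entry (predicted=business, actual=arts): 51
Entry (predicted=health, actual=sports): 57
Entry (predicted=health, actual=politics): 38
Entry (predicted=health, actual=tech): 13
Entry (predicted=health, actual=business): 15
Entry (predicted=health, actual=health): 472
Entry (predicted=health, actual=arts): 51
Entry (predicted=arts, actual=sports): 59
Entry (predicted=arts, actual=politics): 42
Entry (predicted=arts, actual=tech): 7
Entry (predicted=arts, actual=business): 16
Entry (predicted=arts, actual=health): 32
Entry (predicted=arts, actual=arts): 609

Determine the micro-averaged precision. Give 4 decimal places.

Micro-averaging pools counts across classes: ΣTP=3155, ΣFP=985, ΣFN=985.
Micro-precision = TP/(TP+FP) on pooled counts = 0.7621 (equals overall accuracy in single-label multiclass).

0.7621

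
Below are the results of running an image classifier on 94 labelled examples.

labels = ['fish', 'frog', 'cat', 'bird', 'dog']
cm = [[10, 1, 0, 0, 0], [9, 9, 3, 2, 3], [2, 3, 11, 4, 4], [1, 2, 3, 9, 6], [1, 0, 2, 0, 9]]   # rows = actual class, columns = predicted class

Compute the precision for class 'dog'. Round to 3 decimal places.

0.409

One-vs-rest for 'dog': TP = diagonal; FP = other classes predicted 'dog'; FN = 'dog' predicted as other.
precision = TP/(TP+FP).
dog: TP=9, FP=0+3+4+6=13 → 9/22 = 0.4091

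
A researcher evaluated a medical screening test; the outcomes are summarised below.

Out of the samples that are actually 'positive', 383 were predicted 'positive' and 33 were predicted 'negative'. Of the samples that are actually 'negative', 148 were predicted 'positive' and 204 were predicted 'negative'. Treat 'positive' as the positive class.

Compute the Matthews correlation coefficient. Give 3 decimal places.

MCC = (TP·TN − FP·FN) / √((TP+FP)(TP+FN)(TN+FP)(TN+FN))
Numerator = 383·204 − 148·33 = 73248
Denominator = √(531·416·352·237) = √18428027904 = 135749.8726
MCC = 73248 / 135749.8726 = 0.540

0.540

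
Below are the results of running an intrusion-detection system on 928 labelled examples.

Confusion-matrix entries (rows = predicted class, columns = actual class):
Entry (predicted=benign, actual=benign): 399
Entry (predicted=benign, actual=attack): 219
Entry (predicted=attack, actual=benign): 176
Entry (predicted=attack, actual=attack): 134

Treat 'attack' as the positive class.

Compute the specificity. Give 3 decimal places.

Specificity = TN/(TN+FP) = 399/(399+176) = 0.694

0.694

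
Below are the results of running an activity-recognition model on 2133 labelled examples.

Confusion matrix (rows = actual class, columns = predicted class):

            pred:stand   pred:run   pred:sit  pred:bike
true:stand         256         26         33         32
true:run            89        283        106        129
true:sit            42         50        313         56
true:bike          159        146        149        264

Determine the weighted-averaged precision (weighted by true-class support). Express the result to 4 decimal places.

Per-class precision (TP/(TP+FP)):
  stand: TP=256, FP=89+42+159=290 → 256/546 = 0.46886
  run: TP=283, FP=26+50+146=222 → 283/505 = 0.56040
  sit: TP=313, FP=33+106+149=288 → 313/601 = 0.52080
  bike: TP=264, FP=32+129+56=217 → 264/481 = 0.54886
Weighted-precision = Σ (supportᵢ/N)·precisionᵢ with N=2133: (347/2133)·0.46886 + (607/2133)·0.56040 + (461/2133)·0.52080 + (718/2133)·0.54886 = 0.5331

0.5331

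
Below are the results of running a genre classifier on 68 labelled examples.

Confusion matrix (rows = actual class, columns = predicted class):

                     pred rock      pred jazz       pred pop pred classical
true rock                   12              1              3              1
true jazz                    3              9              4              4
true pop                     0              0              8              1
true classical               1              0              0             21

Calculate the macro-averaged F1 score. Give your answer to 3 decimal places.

Per-class F1 score (2·TP/(2·TP+FP+FN)):
  rock: TP=12, FP=3+0+1=4, FN=1+3+1=5 → 24/33 = 0.7273
  jazz: TP=9, FP=1+0+0=1, FN=3+4+4=11 → 18/30 = 0.6000
  pop: TP=8, FP=3+4+0=7, FN=0+0+1=1 → 16/24 = 0.6667
  classical: TP=21, FP=1+4+1=6, FN=1+0+0=1 → 42/49 = 0.8571
Macro-F1 score = mean = (0.7273 + 0.6000 + 0.6667 + 0.8571) / 4 = 0.713

0.713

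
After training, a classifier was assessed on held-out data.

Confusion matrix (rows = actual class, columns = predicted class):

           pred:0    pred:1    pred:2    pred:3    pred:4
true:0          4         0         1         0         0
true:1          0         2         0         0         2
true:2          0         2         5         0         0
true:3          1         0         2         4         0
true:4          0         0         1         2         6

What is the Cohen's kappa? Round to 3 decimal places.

0.563

Observed agreement pₒ = trace/N = 21/32 = 0.6563
Expected agreement pₑ = Σ (rowᵢ·colᵢ)/N² = (5·5 + 4·4 + 7·9 + 7·6 + 9·8)/32² = 0.2129
κ = (pₒ − pₑ)/(1 − pₑ) = (0.6563 − 0.2129)/(1 − 0.2129) = 0.563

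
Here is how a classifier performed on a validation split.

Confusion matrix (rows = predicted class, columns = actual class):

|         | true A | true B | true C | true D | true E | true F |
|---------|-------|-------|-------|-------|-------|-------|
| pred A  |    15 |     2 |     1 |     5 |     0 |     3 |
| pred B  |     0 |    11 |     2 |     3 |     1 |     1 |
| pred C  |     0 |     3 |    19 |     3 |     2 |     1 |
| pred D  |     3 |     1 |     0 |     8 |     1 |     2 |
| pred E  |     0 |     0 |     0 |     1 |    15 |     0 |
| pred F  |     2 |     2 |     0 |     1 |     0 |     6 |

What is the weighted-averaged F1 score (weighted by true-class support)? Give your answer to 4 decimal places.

0.6419

Per-class F1 score (2·TP/(2·TP+FP+FN)):
  A: TP=15, FP=2+1+5+0+3=11, FN=0+0+3+0+2=5 → 30/46 = 0.65217
  B: TP=11, FP=0+2+3+1+1=7, FN=2+3+1+0+2=8 → 22/37 = 0.59459
  C: TP=19, FP=0+3+3+2+1=9, FN=1+2+0+0+0=3 → 38/50 = 0.76000
  D: TP=8, FP=3+1+0+1+2=7, FN=5+3+3+1+1=13 → 16/36 = 0.44444
  E: TP=15, FP=0+0+0+1+0=1, FN=0+1+2+1+0=4 → 30/35 = 0.85714
  F: TP=6, FP=2+2+0+1+0=5, FN=3+1+1+2+0=7 → 12/24 = 0.50000
Weighted-F1 score = Σ (supportᵢ/N)·F1 scoreᵢ with N=114: (20/114)·0.65217 + (19/114)·0.59459 + (22/114)·0.76000 + (21/114)·0.44444 + (19/114)·0.85714 + (13/114)·0.50000 = 0.6419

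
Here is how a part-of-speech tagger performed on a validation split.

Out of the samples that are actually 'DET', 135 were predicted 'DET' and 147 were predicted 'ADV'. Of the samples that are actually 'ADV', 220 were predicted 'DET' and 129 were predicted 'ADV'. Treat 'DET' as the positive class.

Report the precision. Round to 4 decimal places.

0.3803

Precision = TP/(TP+FP) = 135/(135+220) = 135/355 = 0.3803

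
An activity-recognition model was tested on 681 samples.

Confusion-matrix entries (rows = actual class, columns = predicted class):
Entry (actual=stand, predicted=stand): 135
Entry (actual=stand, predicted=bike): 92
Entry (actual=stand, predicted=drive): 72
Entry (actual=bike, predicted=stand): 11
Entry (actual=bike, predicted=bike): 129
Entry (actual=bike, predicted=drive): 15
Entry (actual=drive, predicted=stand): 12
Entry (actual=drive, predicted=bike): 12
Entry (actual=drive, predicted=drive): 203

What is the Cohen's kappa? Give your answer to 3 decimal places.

0.537

Observed agreement pₒ = trace/N = 467/681 = 0.6858
Expected agreement pₑ = Σ (rowᵢ·colᵢ)/N² = (299·158 + 155·233 + 227·290)/681² = 0.3217
κ = (pₒ − pₑ)/(1 − pₑ) = (0.6858 − 0.3217)/(1 − 0.3217) = 0.537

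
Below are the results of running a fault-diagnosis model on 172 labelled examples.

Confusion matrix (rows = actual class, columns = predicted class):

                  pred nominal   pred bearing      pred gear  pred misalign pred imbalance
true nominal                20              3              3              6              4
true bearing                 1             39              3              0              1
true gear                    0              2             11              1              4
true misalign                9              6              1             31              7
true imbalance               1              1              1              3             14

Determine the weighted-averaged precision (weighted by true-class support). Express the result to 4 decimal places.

0.6829

Per-class precision (TP/(TP+FP)):
  nominal: TP=20, FP=1+0+9+1=11 → 20/31 = 0.64516
  bearing: TP=39, FP=3+2+6+1=12 → 39/51 = 0.76471
  gear: TP=11, FP=3+3+1+1=8 → 11/19 = 0.57895
  misalign: TP=31, FP=6+0+1+3=10 → 31/41 = 0.75610
  imbalance: TP=14, FP=4+1+4+7=16 → 14/30 = 0.46667
Weighted-precision = Σ (supportᵢ/N)·precisionᵢ with N=172: (36/172)·0.64516 + (44/172)·0.76471 + (18/172)·0.57895 + (54/172)·0.75610 + (20/172)·0.46667 = 0.6829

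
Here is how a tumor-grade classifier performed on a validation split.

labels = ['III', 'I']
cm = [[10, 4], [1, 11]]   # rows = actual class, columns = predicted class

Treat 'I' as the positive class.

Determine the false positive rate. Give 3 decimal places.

0.286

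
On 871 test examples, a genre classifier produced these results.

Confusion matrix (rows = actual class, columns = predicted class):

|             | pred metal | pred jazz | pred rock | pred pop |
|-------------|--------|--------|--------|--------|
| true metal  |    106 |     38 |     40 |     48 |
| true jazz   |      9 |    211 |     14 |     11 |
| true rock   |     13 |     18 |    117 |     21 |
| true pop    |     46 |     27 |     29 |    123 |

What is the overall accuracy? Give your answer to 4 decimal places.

Accuracy = trace / total = (106+211+117+123=557) / 871 = 557/871 = 0.6395

0.6395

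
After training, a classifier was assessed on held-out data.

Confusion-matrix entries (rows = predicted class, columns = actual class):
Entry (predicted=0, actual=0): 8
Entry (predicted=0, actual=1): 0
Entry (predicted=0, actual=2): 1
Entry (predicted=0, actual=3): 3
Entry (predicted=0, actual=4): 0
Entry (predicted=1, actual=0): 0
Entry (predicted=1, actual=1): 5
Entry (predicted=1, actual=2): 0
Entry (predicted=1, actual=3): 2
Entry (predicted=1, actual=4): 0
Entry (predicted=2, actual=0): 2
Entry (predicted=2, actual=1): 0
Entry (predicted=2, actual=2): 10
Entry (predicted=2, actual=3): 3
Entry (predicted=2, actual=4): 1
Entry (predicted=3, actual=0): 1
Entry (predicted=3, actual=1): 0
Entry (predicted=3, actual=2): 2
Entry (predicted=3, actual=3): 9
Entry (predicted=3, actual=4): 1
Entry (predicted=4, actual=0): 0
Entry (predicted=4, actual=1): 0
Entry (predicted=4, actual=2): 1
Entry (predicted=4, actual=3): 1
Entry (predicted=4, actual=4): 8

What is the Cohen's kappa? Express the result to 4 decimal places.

0.6044

Observed agreement pₒ = trace/N = 40/58 = 0.68966
Expected agreement pₑ = Σ (rowᵢ·colᵢ)/N² = (11·12 + 5·7 + 14·16 + 18·13 + 10·10)/58² = 0.21552
κ = (pₒ − pₑ)/(1 − pₑ) = (0.68966 − 0.21552)/(1 − 0.21552) = 0.6044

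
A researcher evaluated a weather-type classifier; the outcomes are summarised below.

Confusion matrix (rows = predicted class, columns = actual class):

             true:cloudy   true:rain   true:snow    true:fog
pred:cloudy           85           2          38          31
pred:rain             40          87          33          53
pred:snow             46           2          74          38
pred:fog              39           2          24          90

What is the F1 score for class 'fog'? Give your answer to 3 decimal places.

Take TP from the diagonal, FP from the rest of the 'fog' prediction marginal, FN from the rest of the 'fog' actual marginal.
F1 score = 2·TP/(2·TP+FP+FN).
fog: TP=90, FP=39+2+24=65, FN=31+53+38=122 → 180/367 = 0.4905

0.490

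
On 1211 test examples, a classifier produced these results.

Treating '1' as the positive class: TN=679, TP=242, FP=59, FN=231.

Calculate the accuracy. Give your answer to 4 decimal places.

0.7605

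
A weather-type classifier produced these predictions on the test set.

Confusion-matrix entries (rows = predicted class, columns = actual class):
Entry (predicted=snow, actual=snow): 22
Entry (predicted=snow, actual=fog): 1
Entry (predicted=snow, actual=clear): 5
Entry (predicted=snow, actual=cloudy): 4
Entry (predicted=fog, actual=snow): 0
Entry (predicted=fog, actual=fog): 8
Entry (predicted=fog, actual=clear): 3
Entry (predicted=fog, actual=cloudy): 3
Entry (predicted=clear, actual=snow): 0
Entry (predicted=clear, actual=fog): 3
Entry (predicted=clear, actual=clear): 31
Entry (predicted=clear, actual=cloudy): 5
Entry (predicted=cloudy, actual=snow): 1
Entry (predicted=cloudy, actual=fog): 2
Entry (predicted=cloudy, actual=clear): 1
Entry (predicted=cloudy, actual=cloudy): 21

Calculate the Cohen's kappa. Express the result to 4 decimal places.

Observed agreement pₒ = trace/N = 82/110 = 0.74545
Expected agreement pₑ = Σ (rowᵢ·colᵢ)/N² = (23·32 + 14·14 + 40·39 + 33·25)/110² = 0.27413
κ = (pₒ − pₑ)/(1 − pₑ) = (0.74545 − 0.27413)/(1 − 0.27413) = 0.6493

0.6493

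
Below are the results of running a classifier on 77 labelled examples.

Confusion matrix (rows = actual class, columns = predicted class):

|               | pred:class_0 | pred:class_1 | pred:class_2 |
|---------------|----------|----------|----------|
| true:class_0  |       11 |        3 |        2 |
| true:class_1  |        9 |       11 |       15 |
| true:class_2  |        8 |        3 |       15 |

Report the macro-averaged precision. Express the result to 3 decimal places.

0.503

Per-class precision (TP/(TP+FP)):
  class_0: TP=11, FP=9+8=17 → 11/28 = 0.3929
  class_1: TP=11, FP=3+3=6 → 11/17 = 0.6471
  class_2: TP=15, FP=2+15=17 → 15/32 = 0.4688
Macro-precision = mean = (0.3929 + 0.6471 + 0.4688) / 3 = 0.503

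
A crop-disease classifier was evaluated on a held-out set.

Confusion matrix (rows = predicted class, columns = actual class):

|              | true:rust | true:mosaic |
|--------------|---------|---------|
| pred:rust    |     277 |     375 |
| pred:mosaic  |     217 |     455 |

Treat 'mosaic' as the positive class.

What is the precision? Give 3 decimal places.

Precision = TP/(TP+FP) = 455/(455+217) = 455/672 = 0.677

0.677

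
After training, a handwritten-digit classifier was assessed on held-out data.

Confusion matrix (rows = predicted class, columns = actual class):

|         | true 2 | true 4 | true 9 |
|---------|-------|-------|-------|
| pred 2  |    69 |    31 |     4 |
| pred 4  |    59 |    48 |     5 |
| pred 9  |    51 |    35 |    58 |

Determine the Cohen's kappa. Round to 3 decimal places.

0.248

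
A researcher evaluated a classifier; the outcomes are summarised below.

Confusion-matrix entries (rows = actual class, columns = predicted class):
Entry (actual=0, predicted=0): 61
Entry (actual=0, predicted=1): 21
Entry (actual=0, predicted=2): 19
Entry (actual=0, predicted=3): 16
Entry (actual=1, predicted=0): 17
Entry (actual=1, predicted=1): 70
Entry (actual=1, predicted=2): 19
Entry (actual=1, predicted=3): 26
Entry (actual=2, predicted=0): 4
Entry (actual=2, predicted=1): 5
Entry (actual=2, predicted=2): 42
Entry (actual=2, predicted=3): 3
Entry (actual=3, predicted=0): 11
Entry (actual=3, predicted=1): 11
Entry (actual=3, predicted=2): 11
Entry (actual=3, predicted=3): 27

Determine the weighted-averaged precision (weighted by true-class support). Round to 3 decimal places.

0.580

Per-class precision (TP/(TP+FP)):
  0: TP=61, FP=17+4+11=32 → 61/93 = 0.6559
  1: TP=70, FP=21+5+11=37 → 70/107 = 0.6542
  2: TP=42, FP=19+19+11=49 → 42/91 = 0.4615
  3: TP=27, FP=16+26+3=45 → 27/72 = 0.3750
Weighted-precision = Σ (supportᵢ/N)·precisionᵢ with N=363: (117/363)·0.6559 + (132/363)·0.6542 + (54/363)·0.4615 + (60/363)·0.3750 = 0.580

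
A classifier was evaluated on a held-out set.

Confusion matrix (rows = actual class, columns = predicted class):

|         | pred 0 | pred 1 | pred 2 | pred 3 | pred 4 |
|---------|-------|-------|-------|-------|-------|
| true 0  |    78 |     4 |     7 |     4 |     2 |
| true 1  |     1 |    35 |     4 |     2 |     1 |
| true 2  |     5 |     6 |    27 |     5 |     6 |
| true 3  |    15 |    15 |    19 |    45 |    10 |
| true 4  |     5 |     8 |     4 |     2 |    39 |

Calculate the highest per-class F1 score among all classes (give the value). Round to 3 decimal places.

Per-class F1 score (2·TP/(2·TP+FP+FN)):
  0: TP=78, FP=1+5+15+5=26, FN=4+7+4+2=17 → 156/199 = 0.7839
  1: TP=35, FP=4+6+15+8=33, FN=1+4+2+1=8 → 70/111 = 0.6306
  2: TP=27, FP=7+4+19+4=34, FN=5+6+5+6=22 → 54/110 = 0.4909
  3: TP=45, FP=4+2+5+2=13, FN=15+15+19+10=59 → 90/162 = 0.5556
  4: TP=39, FP=2+1+6+10=19, FN=5+8+4+2=19 → 78/116 = 0.6724
Highest is class '0' with F1 score = 0.784.

0.784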